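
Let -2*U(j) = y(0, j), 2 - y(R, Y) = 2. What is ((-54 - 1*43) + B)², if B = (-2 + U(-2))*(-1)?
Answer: 9025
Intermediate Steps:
y(R, Y) = 0 (y(R, Y) = 2 - 1*2 = 2 - 2 = 0)
U(j) = 0 (U(j) = -½*0 = 0)
B = 2 (B = (-2 + 0)*(-1) = -2*(-1) = 2)
((-54 - 1*43) + B)² = ((-54 - 1*43) + 2)² = ((-54 - 43) + 2)² = (-97 + 2)² = (-95)² = 9025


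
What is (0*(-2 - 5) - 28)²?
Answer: 784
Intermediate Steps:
(0*(-2 - 5) - 28)² = (0*(-7) - 28)² = (0 - 28)² = (-28)² = 784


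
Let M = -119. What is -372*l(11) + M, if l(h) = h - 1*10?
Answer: -491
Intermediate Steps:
l(h) = -10 + h (l(h) = h - 10 = -10 + h)
-372*l(11) + M = -372*(-10 + 11) - 119 = -372*1 - 119 = -372 - 119 = -491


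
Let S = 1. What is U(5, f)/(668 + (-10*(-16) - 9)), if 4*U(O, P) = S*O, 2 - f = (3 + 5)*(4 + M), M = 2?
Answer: 5/3276 ≈ 0.0015263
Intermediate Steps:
f = -46 (f = 2 - (3 + 5)*(4 + 2) = 2 - 8*6 = 2 - 1*48 = 2 - 48 = -46)
U(O, P) = O/4 (U(O, P) = (1*O)/4 = O/4)
U(5, f)/(668 + (-10*(-16) - 9)) = ((¼)*5)/(668 + (-10*(-16) - 9)) = 5/(4*(668 + (160 - 9))) = 5/(4*(668 + 151)) = (5/4)/819 = (5/4)*(1/819) = 5/3276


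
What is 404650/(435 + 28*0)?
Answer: 80930/87 ≈ 930.23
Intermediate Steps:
404650/(435 + 28*0) = 404650/(435 + 0) = 404650/435 = 404650*(1/435) = 80930/87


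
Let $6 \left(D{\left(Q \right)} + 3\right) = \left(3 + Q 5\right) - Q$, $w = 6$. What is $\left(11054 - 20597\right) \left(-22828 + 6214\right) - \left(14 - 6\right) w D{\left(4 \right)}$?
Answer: $158547394$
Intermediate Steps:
$D{\left(Q \right)} = - \frac{5}{2} + \frac{2 Q}{3}$ ($D{\left(Q \right)} = -3 + \frac{\left(3 + Q 5\right) - Q}{6} = -3 + \frac{\left(3 + 5 Q\right) - Q}{6} = -3 + \frac{3 + 4 Q}{6} = -3 + \left(\frac{1}{2} + \frac{2 Q}{3}\right) = - \frac{5}{2} + \frac{2 Q}{3}$)
$\left(11054 - 20597\right) \left(-22828 + 6214\right) - \left(14 - 6\right) w D{\left(4 \right)} = \left(11054 - 20597\right) \left(-22828 + 6214\right) - \left(14 - 6\right) 6 \left(- \frac{5}{2} + \frac{2}{3} \cdot 4\right) = \left(-9543\right) \left(-16614\right) - 8 \cdot 6 \left(- \frac{5}{2} + \frac{8}{3}\right) = 158547402 - 48 \cdot \frac{1}{6} = 158547402 - 8 = 158547394$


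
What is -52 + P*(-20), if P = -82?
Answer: 1588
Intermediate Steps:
-52 + P*(-20) = -52 - 82*(-20) = -52 + 1640 = 1588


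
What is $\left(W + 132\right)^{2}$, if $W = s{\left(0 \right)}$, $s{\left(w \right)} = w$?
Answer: $17424$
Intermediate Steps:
$W = 0$
$\left(W + 132\right)^{2} = \left(0 + 132\right)^{2} = 132^{2} = 17424$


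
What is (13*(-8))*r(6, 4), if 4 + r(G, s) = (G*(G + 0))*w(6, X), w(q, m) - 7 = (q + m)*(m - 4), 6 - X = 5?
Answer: 52832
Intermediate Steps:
X = 1 (X = 6 - 1*5 = 6 - 5 = 1)
w(q, m) = 7 + (-4 + m)*(m + q) (w(q, m) = 7 + (q + m)*(m - 4) = 7 + (m + q)*(-4 + m) = 7 + (-4 + m)*(m + q))
r(G, s) = -4 - 14*G² (r(G, s) = -4 + (G*(G + 0))*(7 + 1² - 4*1 - 4*6 + 1*6) = -4 + (G*G)*(7 + 1 - 4 - 24 + 6) = -4 + G²*(-14) = -4 - 14*G²)
(13*(-8))*r(6, 4) = (13*(-8))*(-4 - 14*6²) = -104*(-4 - 14*36) = -104*(-4 - 504) = -104*(-508) = 52832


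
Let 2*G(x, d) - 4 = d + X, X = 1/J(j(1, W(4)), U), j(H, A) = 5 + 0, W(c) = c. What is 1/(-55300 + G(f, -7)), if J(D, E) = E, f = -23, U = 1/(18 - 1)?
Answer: -1/55293 ≈ -1.8085e-5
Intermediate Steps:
j(H, A) = 5
U = 1/17 ≈ 0.058824
X = 17 (X = 1/(1/17) = 17)
G(x, d) = 21/2 + d/2 (G(x, d) = 2 + (d + 17)/2 = 2 + (17 + d)/2 = 2 + (17/2 + d/2) = 21/2 + d/2)
1/(-55300 + G(f, -7)) = 1/(-55300 + (21/2 + (1/2)*(-7))) = 1/(-55300 + (21/2 - 7/2)) = 1/(-55300 + 7) = 1/(-55293) = -1/55293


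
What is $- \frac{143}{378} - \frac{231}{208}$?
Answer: $- \frac{58531}{39312} \approx -1.4889$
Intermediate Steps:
$- \frac{143}{378} - \frac{231}{208} = - \frac{58531}{39312}$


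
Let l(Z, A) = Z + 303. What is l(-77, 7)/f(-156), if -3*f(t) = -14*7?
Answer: 339/49 ≈ 6.9184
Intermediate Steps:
f(t) = 98/3 (f(t) = -(-14)*7/3 = -⅓*(-98) = 98/3)
l(Z, A) = 303 + Z
l(-77, 7)/f(-156) = (303 - 77)/(98/3) = 226*(3/98) = 339/49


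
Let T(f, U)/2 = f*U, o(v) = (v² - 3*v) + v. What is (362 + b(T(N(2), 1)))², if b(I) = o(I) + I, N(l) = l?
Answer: 139876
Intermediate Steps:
o(v) = v² - 2*v
T(f, U) = 2*U*f (T(f, U) = 2*(f*U) = 2*(U*f) = 2*U*f)
b(I) = I + I*(-2 + I) (b(I) = I*(-2 + I) + I = I + I*(-2 + I))
(362 + b(T(N(2), 1)))² = (362 + (2*1*2)*(-1 + 2*1*2))² = (362 + 4*(-1 + 4))² = (362 + 4*3)² = (362 + 12)² = 374² = 139876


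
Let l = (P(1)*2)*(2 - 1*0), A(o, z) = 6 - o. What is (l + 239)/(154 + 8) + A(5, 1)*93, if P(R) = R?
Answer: 189/2 ≈ 94.500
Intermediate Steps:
l = 4 (l = (1*2)*(2 - 1*0) = 2*(2 + 0) = 2*2 = 4)
(l + 239)/(154 + 8) + A(5, 1)*93 = (4 + 239)/(154 + 8) + (6 - 1*5)*93 = 243/162 + (6 - 5)*93 = 243*(1/162) + 1*93 = 3/2 + 93 = 189/2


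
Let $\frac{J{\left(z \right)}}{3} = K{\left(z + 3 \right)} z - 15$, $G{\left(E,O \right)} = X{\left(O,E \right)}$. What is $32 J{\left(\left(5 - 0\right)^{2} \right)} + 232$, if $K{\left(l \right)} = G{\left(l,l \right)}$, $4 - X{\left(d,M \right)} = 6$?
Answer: $-6008$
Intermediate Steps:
$X{\left(d,M \right)} = -2$ ($X{\left(d,M \right)} = 4 - 6 = -2$)
$G{\left(E,O \right)} = -2$
$K{\left(l \right)} = -2$
$J{\left(z \right)} = -45 - 6 z$ ($J{\left(z \right)} = 3 \left(- 2 z - 15\right) = 3 \left(-15 - 2 z\right) = -45 - 6 z$)
$32 J{\left(\left(5 - 0\right)^{2} \right)} + 232 = 32 \left(-45 - 6 \left(5 - 0\right)^{2}\right) + 232 = 32 \left(-45 - 6 \left(5 + 0\right)^{2}\right) + 232 = 32 \left(-45 - 6 \cdot 5^{2}\right) + 232 = 32 \left(-45 - 150\right) + 232 = 32 \left(-195\right) + 232 = -6240 + 232 = -6008$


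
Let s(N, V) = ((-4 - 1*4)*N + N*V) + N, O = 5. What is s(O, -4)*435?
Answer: -23925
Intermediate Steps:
s(N, V) = -7*N + N*V (s(N, V) = ((-4 - 4)*N + N*V) + N = (-8*N + N*V) + N = -7*N + N*V)
s(O, -4)*435 = (5*(-7 - 4))*435 = (5*(-11))*435 = -55*435 = -23925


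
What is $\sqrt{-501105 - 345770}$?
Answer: $25 i \sqrt{1355} \approx 920.26 i$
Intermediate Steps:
$\sqrt{-501105 - 345770} = \sqrt{-846875} = 25 i \sqrt{1355}$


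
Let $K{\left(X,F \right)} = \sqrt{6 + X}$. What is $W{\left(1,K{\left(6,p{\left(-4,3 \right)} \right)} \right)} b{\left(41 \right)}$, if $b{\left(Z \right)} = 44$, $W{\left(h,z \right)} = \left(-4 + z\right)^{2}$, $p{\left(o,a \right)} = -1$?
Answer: $1232 - 704 \sqrt{3} \approx 12.636$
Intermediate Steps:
$W{\left(1,K{\left(6,p{\left(-4,3 \right)} \right)} \right)} b{\left(41 \right)} = \left(-4 + \sqrt{6 + 6}\right)^{2} \cdot 44 = \left(-4 + \sqrt{12}\right)^{2} \cdot 44 = \left(-4 + 2 \sqrt{3}\right)^{2} \cdot 44 = 44 \left(-4 + 2 \sqrt{3}\right)^{2}$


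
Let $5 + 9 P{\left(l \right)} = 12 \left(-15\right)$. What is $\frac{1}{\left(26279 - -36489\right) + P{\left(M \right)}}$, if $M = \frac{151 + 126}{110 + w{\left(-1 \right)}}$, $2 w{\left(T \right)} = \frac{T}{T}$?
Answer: $\frac{9}{564727} \approx 1.5937 \cdot 10^{-5}$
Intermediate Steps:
$w{\left(T \right)} = \frac{1}{2}$ ($w{\left(T \right)} = \frac{T \frac{1}{T}}{2} = \frac{1}{2} \cdot 1 = \frac{1}{2}$)
$M = \frac{554}{221}$ ($M = \frac{151 + 126}{110 + \frac{1}{2}} = \frac{277}{\frac{221}{2}} = 277 \cdot \frac{2}{221} = \frac{554}{221} \approx 2.5068$)
$P{\left(l \right)} = - \frac{185}{9}$ ($P{\left(l \right)} = - \frac{5}{9} + \frac{12 \left(-15\right)}{9} = - \frac{5}{9} + \frac{1}{9} \left(-180\right) = - \frac{5}{9} - 20 = - \frac{185}{9}$)
$\frac{1}{\left(26279 - -36489\right) + P{\left(M \right)}} = \frac{1}{\left(26279 - -36489\right) - \frac{185}{9}} = \frac{1}{\left(26279 + 36489\right) - \frac{185}{9}} = \frac{1}{62768 - \frac{185}{9}} = \frac{1}{\frac{564727}{9}} = \frac{9}{564727}$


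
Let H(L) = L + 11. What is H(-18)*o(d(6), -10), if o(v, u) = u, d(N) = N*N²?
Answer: 70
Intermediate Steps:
d(N) = N³
H(L) = 11 + L
H(-18)*o(d(6), -10) = (11 - 18)*(-10) = -7*(-10) = 70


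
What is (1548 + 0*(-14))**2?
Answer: 2396304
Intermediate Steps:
(1548 + 0*(-14))**2 = (1548 + 0)**2 = 1548**2 = 2396304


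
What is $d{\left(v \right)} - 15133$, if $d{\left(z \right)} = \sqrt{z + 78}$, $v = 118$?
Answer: $-15119$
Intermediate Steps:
$d{\left(z \right)} = \sqrt{78 + z}$
$d{\left(v \right)} - 15133 = \sqrt{78 + 118} - 15133 = \sqrt{196} - 15133 = 14 - 15133 = -15119$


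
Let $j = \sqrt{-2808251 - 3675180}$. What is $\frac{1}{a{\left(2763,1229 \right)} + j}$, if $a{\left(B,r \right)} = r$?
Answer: $\frac{1229}{7993872} - \frac{i \sqrt{6483431}}{7993872} \approx 0.00015374 - 0.00031853 i$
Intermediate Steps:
$j = i \sqrt{6483431}$ ($j = \sqrt{-6483431} = i \sqrt{6483431} \approx 2546.3 i$)
$\frac{1}{a{\left(2763,1229 \right)} + j} = \frac{1}{1229 + i \sqrt{6483431}}$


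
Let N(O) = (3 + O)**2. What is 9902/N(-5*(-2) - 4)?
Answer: 9902/81 ≈ 122.25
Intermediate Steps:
9902/N(-5*(-2) - 4) = 9902/((3 + (-5*(-2) - 4))**2) = 9902/((3 + (10 - 4))**2) = 9902/((3 + 6)**2) = 9902/(9**2) = 9902/81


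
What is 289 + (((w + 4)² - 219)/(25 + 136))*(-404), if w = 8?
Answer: 76829/161 ≈ 477.20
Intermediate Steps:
289 + (((w + 4)² - 219)/(25 + 136))*(-404) = 289 + (((8 + 4)² - 219)/(25 + 136))*(-404) = 289 + ((12² - 219)/161)*(-404) = 289 + ((144 - 219)*(1/161))*(-404) = 289 - 75*1/161*(-404) = 289 - 75/161*(-404) = 289 + 30300/161 = 76829/161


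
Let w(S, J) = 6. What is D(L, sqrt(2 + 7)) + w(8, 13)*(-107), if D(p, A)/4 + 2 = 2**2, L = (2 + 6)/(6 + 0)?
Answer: -634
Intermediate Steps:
L = 4/3 (L = 8/6 = 8*(1/6) = 4/3 ≈ 1.3333)
D(p, A) = 8 (D(p, A) = -8 + 4*2**2 = -8 + 4*4 = -8 + 16 = 8)
D(L, sqrt(2 + 7)) + w(8, 13)*(-107) = 8 + 6*(-107) = 8 - 642 = -634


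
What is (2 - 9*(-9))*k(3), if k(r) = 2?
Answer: 166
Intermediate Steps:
(2 - 9*(-9))*k(3) = (2 - 9*(-9))*2 = (2 + 81)*2 = 83*2 = 166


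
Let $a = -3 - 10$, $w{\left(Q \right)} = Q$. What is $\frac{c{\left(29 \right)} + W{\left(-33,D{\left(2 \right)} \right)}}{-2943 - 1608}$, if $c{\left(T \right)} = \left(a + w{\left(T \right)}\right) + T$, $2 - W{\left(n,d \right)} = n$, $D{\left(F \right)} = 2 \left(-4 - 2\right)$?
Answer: $- \frac{80}{4551} \approx -0.017579$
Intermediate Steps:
$D{\left(F \right)} = -12$ ($D{\left(F \right)} = 2 \left(-6\right) = -12$)
$W{\left(n,d \right)} = 2 - n$
$a = -13$ ($a = -3 - 10 = -13$)
$c{\left(T \right)} = -13 + 2 T$ ($c{\left(T \right)} = \left(-13 + T\right) + T = -13 + 2 T$)
$\frac{c{\left(29 \right)} + W{\left(-33,D{\left(2 \right)} \right)}}{-2943 - 1608} = \frac{\left(-13 + 2 \cdot 29\right) + \left(2 - -33\right)}{-2943 - 1608} = \frac{\left(-13 + 58\right) + \left(2 + 33\right)}{-4551} = \left(45 + 35\right) \left(- \frac{1}{4551}\right) = 80 \left(- \frac{1}{4551}\right) = - \frac{80}{4551}$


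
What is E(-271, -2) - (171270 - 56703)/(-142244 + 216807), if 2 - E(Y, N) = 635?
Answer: -47312946/74563 ≈ -634.54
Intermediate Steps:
E(Y, N) = -633 (E(Y, N) = 2 - 1*635 = 2 - 635 = -633)
E(-271, -2) - (171270 - 56703)/(-142244 + 216807) = -633 - (171270 - 56703)/(-142244 + 216807) = -633 - 114567/74563 = -47312946/74563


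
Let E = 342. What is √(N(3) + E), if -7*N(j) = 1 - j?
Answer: 2*√4193/7 ≈ 18.501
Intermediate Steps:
N(j) = -⅐ + j/7 (N(j) = -(1 - j)/7 = -⅐ + j/7)
√(N(3) + E) = √((-⅐ + (⅐)*3) + 342) = √((-⅐ + 3/7) + 342) = √(2/7 + 342) = √(2396/7) = 2*√4193/7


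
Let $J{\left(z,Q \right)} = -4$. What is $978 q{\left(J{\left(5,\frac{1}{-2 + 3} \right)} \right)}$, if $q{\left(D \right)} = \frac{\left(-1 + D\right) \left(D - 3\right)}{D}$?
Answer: $- \frac{17115}{2} \approx -8557.5$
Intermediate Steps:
$q{\left(D \right)} = \frac{\left(-1 + D\right) \left(-3 + D\right)}{D}$
$978 q{\left(J{\left(5,\frac{1}{-2 + 3} \right)} \right)} = 978 \left(-4 - 4 + \frac{3}{-4}\right) = 978 \left(-4 - 4 + 3 \left(- \frac{1}{4}\right)\right) = 978 \left(-4 - 4 - \frac{3}{4}\right) = 978 \left(- \frac{35}{4}\right) = - \frac{17115}{2}$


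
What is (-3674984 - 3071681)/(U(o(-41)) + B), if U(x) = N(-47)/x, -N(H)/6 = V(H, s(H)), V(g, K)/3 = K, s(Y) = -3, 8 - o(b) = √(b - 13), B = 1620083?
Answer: -128976147279629/30971233312753 + 109295973*I*√6/30971233312753 ≈ -4.1644 + 8.6441e-6*I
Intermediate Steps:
o(b) = 8 - √(-13 + b) (o(b) = 8 - √(b - 13) = 8 - √(-13 + b))
V(g, K) = 3*K
N(H) = 54 (N(H) = -18*(-3) = -6*(-9) = 54)
U(x) = 54/x
(-3674984 - 3071681)/(U(o(-41)) + B) = (-3674984 - 3071681)/(54/(8 - √(-13 - 41)) + 1620083) = -6746665/(54/(8 - √(-54)) + 1620083) = -6746665/(54/(8 - 3*I*√6) + 1620083) = -6746665/(1620083 + 54/(8 - 3*I*√6))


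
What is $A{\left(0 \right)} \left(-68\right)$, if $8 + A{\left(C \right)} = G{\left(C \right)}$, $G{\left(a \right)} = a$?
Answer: $544$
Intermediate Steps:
$A{\left(C \right)} = -8 + C$
$A{\left(0 \right)} \left(-68\right) = \left(-8 + 0\right) \left(-68\right) = \left(-8\right) \left(-68\right) = 544$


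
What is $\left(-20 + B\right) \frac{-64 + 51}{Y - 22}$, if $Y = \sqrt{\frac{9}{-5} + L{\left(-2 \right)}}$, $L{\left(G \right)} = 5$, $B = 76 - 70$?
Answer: $- \frac{5005}{601} - \frac{182 \sqrt{5}}{601} \approx -9.0049$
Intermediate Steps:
$B = 6$ ($B = 76 - 70 = 6$)
$Y = \frac{4 \sqrt{5}}{5}$ ($Y = \sqrt{\frac{9}{-5} + 5} = \sqrt{9 \left(- \frac{1}{5}\right) + 5} = \sqrt{- \frac{9}{5} + 5} = \sqrt{\frac{16}{5}} = \frac{4 \sqrt{5}}{5} \approx 1.7889$)
$\left(-20 + B\right) \frac{-64 + 51}{Y - 22} = \left(-20 + 6\right) \frac{-64 + 51}{\frac{4 \sqrt{5}}{5} - 22} = - 14 \left(- \frac{13}{-22 + \frac{4 \sqrt{5}}{5}}\right) = \frac{182}{-22 + \frac{4 \sqrt{5}}{5}}$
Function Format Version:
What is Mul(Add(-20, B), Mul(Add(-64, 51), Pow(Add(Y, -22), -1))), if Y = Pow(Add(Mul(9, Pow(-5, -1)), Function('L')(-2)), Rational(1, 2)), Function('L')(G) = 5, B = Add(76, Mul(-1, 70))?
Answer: Add(Rational(-5005, 601), Mul(Rational(-182, 601), Pow(5, Rational(1, 2)))) ≈ -9.0049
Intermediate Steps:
B = 6 (B = Add(76, -70) = 6)
Y = Mul(Rational(4, 5), Pow(5, Rational(1, 2))) (Y = Pow(Add(Mul(9, Pow(-5, -1)), 5), Rational(1, 2)) = Pow(Add(Mul(9, Rational(-1, 5)), 5), Rational(1, 2)) = Pow(Add(Rational(-9, 5), 5), Rational(1, 2)) = Pow(Rational(16, 5), Rational(1, 2)) = Mul(Rational(4, 5), Pow(5, Rational(1, 2))) ≈ 1.7889)
Mul(Add(-20, B), Mul(Add(-64, 51), Pow(Add(Y, -22), -1))) = Mul(Add(-20, 6), Mul(Add(-64, 51), Pow(Add(Mul(Rational(4, 5), Pow(5, Rational(1, 2))), -22), -1))) = Mul(-14, Mul(-13, Pow(Add(-22, Mul(Rational(4, 5), Pow(5, Rational(1, 2)))), -1))) = Mul(182, Pow(Add(-22, Mul(Rational(4, 5), Pow(5, Rational(1, 2)))), -1))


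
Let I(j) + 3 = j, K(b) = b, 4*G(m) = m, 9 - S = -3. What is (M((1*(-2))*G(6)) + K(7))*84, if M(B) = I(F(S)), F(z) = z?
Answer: 1344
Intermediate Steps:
S = 12 (S = 9 - 1*(-3) = 9 + 3 = 12)
G(m) = m/4
I(j) = -3 + j
M(B) = 9 (M(B) = -3 + 12 = 9)
(M((1*(-2))*G(6)) + K(7))*84 = (9 + 7)*84 = 16*84 = 1344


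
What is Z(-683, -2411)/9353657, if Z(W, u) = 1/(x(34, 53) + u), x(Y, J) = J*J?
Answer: 1/3722755486 ≈ 2.6862e-10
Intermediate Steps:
x(Y, J) = J**2
Z(W, u) = 1/(2809 + u) (Z(W, u) = 1/(53**2 + u) = 1/(2809 + u))
Z(-683, -2411)/9353657 = 1/((2809 - 2411)*9353657) = (1/9353657)/398 = (1/398)*(1/9353657) = 1/3722755486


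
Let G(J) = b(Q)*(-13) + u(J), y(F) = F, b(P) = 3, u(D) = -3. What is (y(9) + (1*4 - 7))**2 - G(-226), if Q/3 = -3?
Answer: 78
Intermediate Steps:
Q = -9 (Q = 3*(-3) = -9)
G(J) = -42 (G(J) = 3*(-13) - 3 = -39 - 3 = -42)
(y(9) + (1*4 - 7))**2 - G(-226) = (9 + (1*4 - 7))**2 - 1*(-42) = (9 + (4 - 7))**2 + 42 = (9 - 3)**2 + 42 = 6**2 + 42 = 36 + 42 = 78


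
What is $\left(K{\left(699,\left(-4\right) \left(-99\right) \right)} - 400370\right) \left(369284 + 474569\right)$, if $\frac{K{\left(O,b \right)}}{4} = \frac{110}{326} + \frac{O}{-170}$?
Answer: $- \frac{4681135723933972}{13855} \approx -3.3787 \cdot 10^{11}$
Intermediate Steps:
$K{\left(O,b \right)} = \frac{220}{163} - \frac{2 O}{85}$ ($K{\left(O,b \right)} = 4 \left(\frac{110}{326} + \frac{O}{-170}\right) = 4 \left(110 \cdot \frac{1}{326} + O \left(- \frac{1}{170}\right)\right) = 4 \left(\frac{55}{163} - \frac{O}{170}\right) = \frac{220}{163} - \frac{2 O}{85}$)
$\left(K{\left(699,\left(-4\right) \left(-99\right) \right)} - 400370\right) \left(369284 + 474569\right) = \left(\left(\frac{220}{163} - \frac{1398}{85}\right) - 400370\right) \left(369284 + 474569\right) = \left(\left(\frac{220}{163} - \frac{1398}{85}\right) - 400370\right) 843853 = \left(- \frac{209174}{13855} - 400370\right) 843853 = \left(- \frac{5547335524}{13855}\right) 843853 = - \frac{4681135723933972}{13855}$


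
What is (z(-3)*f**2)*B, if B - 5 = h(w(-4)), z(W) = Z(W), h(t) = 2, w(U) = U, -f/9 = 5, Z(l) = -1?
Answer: -14175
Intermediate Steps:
f = -45 (f = -9*5 = -45)
z(W) = -1
B = 7 (B = 5 + 2 = 7)
(z(-3)*f**2)*B = -1*(-45)**2*7 = -1*2025*7 = -2025*7 = -14175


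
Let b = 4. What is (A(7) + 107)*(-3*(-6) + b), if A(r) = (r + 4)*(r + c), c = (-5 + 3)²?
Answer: 5016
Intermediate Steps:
c = 4 (c = (-2)² = 4)
A(r) = (4 + r)² (A(r) = (r + 4)*(r + 4) = (4 + r)*(4 + r) = (4 + r)²)
(A(7) + 107)*(-3*(-6) + b) = ((16 + 7² + 8*7) + 107)*(-3*(-6) + 4) = ((16 + 49 + 56) + 107)*(18 + 4) = (121 + 107)*22 = 228*22 = 5016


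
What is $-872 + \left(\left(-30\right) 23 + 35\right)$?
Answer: $-1527$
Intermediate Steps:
$-872 + \left(\left(-30\right) 23 + 35\right) = -872 + \left(-690 + 35\right) = -872 - 655 = -1527$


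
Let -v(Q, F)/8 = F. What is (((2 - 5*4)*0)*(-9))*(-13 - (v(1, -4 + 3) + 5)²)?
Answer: 0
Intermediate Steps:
v(Q, F) = -8*F
(((2 - 5*4)*0)*(-9))*(-13 - (v(1, -4 + 3) + 5)²) = (((2 - 5*4)*0)*(-9))*(-13 - (-8*(-4 + 3) + 5)²) = (((2 - 20)*0)*(-9))*(-13 - (-8*(-1) + 5)²) = (-18*0*(-9))*(-13 - (8 + 5)²) = (0*(-9))*(-13 - 1*13²) = 0*(-13 - 1*169) = 0*(-13 - 169) = 0*(-182) = 0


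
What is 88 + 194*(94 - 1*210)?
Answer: -22416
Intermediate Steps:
88 + 194*(94 - 1*210) = 88 + 194*(94 - 210) = 88 + 194*(-116) = 88 - 22504 = -22416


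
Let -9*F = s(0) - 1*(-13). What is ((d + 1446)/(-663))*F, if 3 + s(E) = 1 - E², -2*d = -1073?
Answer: 3355/918 ≈ 3.6547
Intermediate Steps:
d = 1073/2 (d = -½*(-1073) = 1073/2 ≈ 536.50)
s(E) = -2 - E² (s(E) = -3 + (1 - E²) = -2 - E²)
F = -11/9 (F = -((-2 - 1*0²) - 1*(-13))/9 = -((-2 - 1*0) + 13)/9 = -((-2 + 0) + 13)/9 = -(-2 + 13)/9 = -⅑*11 = -11/9 ≈ -1.2222)
((d + 1446)/(-663))*F = ((1073/2 + 1446)/(-663))*(-11/9) = ((3965/2)*(-1/663))*(-11/9) = -305/102*(-11/9) = 3355/918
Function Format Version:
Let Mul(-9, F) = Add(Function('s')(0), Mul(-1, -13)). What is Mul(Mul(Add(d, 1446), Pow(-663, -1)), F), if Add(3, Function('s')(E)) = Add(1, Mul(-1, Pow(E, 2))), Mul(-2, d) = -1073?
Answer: Rational(3355, 918) ≈ 3.6547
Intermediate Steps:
d = Rational(1073, 2) (d = Mul(Rational(-1, 2), -1073) = Rational(1073, 2) ≈ 536.50)
Function('s')(E) = Add(-2, Mul(-1, Pow(E, 2))) (Function('s')(E) = Add(-3, Add(1, Mul(-1, Pow(E, 2)))) = Add(-2, Mul(-1, Pow(E, 2))))
F = Rational(-11, 9) (F = Mul(Rational(-1, 9), Add(Add(-2, Mul(-1, Pow(0, 2))), Mul(-1, -13))) = Mul(Rational(-1, 9), Add(Add(-2, Mul(-1, 0)), 13)) = Mul(Rational(-1, 9), Add(Add(-2, 0), 13)) = Mul(Rational(-1, 9), Add(-2, 13)) = Mul(Rational(-1, 9), 11) = Rational(-11, 9) ≈ -1.2222)
Mul(Mul(Add(d, 1446), Pow(-663, -1)), F) = Mul(Mul(Add(Rational(1073, 2), 1446), Pow(-663, -1)), Rational(-11, 9)) = Mul(Mul(Rational(3965, 2), Rational(-1, 663)), Rational(-11, 9)) = Mul(Rational(-305, 102), Rational(-11, 9)) = Rational(3355, 918)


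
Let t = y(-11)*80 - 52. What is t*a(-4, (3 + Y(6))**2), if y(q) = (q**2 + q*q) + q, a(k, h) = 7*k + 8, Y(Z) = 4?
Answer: -368560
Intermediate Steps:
a(k, h) = 8 + 7*k
y(q) = q + 2*q**2 (y(q) = (q**2 + q**2) + q = 2*q**2 + q = q + 2*q**2)
t = 18428 (t = -11*(1 + 2*(-11))*80 - 52 = -11*(1 - 22)*80 - 52 = -11*(-21)*80 - 52 = 231*80 - 52 = 18480 - 52 = 18428)
t*a(-4, (3 + Y(6))**2) = 18428*(8 + 7*(-4)) = 18428*(8 - 28) = 18428*(-20) = -368560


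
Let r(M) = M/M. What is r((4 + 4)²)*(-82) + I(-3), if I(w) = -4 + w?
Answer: -89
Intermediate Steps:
r(M) = 1
r((4 + 4)²)*(-82) + I(-3) = 1*(-82) + (-4 - 3) = -82 - 7 = -89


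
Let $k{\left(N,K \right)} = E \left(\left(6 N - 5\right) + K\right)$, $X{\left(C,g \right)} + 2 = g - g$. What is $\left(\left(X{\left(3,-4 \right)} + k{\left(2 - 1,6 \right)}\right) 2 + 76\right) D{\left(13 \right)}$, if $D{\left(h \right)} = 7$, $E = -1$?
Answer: $406$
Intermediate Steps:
$X{\left(C,g \right)} = -2$ ($X{\left(C,g \right)} = -2 + \left(g - g\right) = -2 + 0 = -2$)
$k{\left(N,K \right)} = 5 - K - 6 N$ ($k{\left(N,K \right)} = - (\left(6 N - 5\right) + K) = - (\left(-5 + 6 N\right) + K) = - (-5 + K + 6 N) = 5 - K - 6 N$)
$\left(\left(X{\left(3,-4 \right)} + k{\left(2 - 1,6 \right)}\right) 2 + 76\right) D{\left(13 \right)} = \left(\left(-2 - \left(1 + 6 \left(2 - 1\right)\right)\right) 2 + 76\right) 7 = \left(\left(-2 - 7\right) 2 + 76\right) 7 = \left(\left(-9\right) 2 + 76\right) 7 = \left(-18 + 76\right) 7 = 58 \cdot 7 = 406$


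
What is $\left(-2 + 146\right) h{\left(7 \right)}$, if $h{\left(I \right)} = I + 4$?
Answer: $1584$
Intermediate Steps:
$h{\left(I \right)} = 4 + I$
$\left(-2 + 146\right) h{\left(7 \right)} = \left(-2 + 146\right) \left(4 + 7\right) = 144 \cdot 11 = 1584$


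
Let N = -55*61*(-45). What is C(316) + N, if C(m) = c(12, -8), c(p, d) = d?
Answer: 150967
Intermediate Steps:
N = 150975 (N = -3355*(-45) = 150975)
C(m) = -8
C(316) + N = -8 + 150975 = 150967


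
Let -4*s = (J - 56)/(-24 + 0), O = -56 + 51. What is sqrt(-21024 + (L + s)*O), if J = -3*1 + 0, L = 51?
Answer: I*sqrt(12254934)/24 ≈ 145.86*I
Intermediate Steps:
J = -3 (J = -3 + 0 = -3)
O = -5
s = -59/96 (s = -(-3 - 56)/(4*(-24 + 0)) = -(-59)/(4*(-24)) = -(-59)*(-1)/(4*24) = -1/4*59/24 = -59/96 ≈ -0.61458)
sqrt(-21024 + (L + s)*O) = sqrt(-21024 + (51 - 59/96)*(-5)) = sqrt(-21024 + (4837/96)*(-5)) = sqrt(-21024 - 24185/96) = sqrt(-2042489/96) = I*sqrt(12254934)/24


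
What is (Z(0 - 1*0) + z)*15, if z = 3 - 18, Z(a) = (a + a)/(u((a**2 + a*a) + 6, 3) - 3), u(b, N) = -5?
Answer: -225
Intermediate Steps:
Z(a) = -a/4 (Z(a) = (a + a)/(-5 - 3) = (2*a)/(-8) = (2*a)*(-1/8) = -a/4)
z = -15
(Z(0 - 1*0) + z)*15 = (-(0 - 1*0)/4 - 15)*15 = (-(0 + 0)/4 - 15)*15 = (-1/4*0 - 15)*15 = (0 - 15)*15 = -15*15 = -225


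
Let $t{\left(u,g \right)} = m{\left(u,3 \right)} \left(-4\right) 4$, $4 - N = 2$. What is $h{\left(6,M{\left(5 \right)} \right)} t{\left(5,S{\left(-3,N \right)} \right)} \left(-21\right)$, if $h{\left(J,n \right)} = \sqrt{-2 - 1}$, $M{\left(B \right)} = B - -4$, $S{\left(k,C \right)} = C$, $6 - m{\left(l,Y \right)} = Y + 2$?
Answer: $336 i \sqrt{3} \approx 581.97 i$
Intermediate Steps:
$m{\left(l,Y \right)} = 4 - Y$ ($m{\left(l,Y \right)} = 6 - \left(Y + 2\right) = 6 - \left(2 + Y\right) = 4 - Y$)
$N = 2$ ($N = 4 - 2 = 2$)
$t{\left(u,g \right)} = -16$ ($t{\left(u,g \right)} = \left(4 - 3\right) \left(-4\right) 4 = 1 \left(-4\right) 4 = \left(-4\right) 4 = -16$)
$M{\left(B \right)} = 4 + B$ ($M{\left(B \right)} = B + 4 = 4 + B$)
$h{\left(J,n \right)} = i \sqrt{3}$ ($h{\left(J,n \right)} = \sqrt{-3} = i \sqrt{3}$)
$h{\left(6,M{\left(5 \right)} \right)} t{\left(5,S{\left(-3,N \right)} \right)} \left(-21\right) = i \sqrt{3} \left(-16\right) \left(-21\right) = - 16 i \sqrt{3} \left(-21\right) = 336 i \sqrt{3}$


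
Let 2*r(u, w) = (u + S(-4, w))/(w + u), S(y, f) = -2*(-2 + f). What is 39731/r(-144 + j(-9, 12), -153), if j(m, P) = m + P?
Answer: -23361828/169 ≈ -1.3824e+5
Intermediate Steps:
j(m, P) = P + m
S(y, f) = 4 - 2*f
r(u, w) = (4 + u - 2*w)/(2*(u + w)) (r(u, w) = ((u + (4 - 2*w))/(w + u))/2 = ((4 + u - 2*w)/(u + w))/2 = (4 + u - 2*w)/(2*(u + w)))
39731/r(-144 + j(-9, 12), -153) = 39731/(((2 + (-144 + (12 - 9))/2 - 1*(-153))/((-144 + (12 - 9)) - 153))) = 39731/(((2 + (-144 + 3)/2 + 153)/((-144 + 3) - 153))) = 39731/(((2 + (1/2)*(-141) + 153)/(-141 - 153))) = 39731/(((2 - 141/2 + 153)/(-294))) = 39731/((-1/294*169/2)) = 39731/(-169/588) = 39731*(-588/169) = -23361828/169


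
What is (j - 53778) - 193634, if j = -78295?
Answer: -325707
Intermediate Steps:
(j - 53778) - 193634 = (-78295 - 53778) - 193634 = -132073 - 193634 = -325707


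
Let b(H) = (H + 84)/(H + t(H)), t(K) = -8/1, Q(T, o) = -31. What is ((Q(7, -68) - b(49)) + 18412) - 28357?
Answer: -409149/41 ≈ -9979.3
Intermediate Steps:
t(K) = -8 (t(K) = -8*1 = -8)
b(H) = (84 + H)/(-8 + H) (b(H) = (H + 84)/(H - 8) = (84 + H)/(-8 + H))
((Q(7, -68) - b(49)) + 18412) - 28357 = ((-31 - (84 + 49)/(-8 + 49)) + 18412) - 28357 = ((-31 - 133/41) + 18412) - 28357 = (-1404/41 + 18412) - 28357 = 753488/41 - 28357 = -409149/41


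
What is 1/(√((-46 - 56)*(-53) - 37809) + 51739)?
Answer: 51739/2676956524 - I*√32403/2676956524 ≈ 1.9328e-5 - 6.7244e-8*I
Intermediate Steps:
1/(√((-46 - 56)*(-53) - 37809) + 51739) = 1/(√(-102*(-53) - 37809) + 51739) = 1/(√(5406 - 37809) + 51739) = 1/(√(-32403) + 51739) = 1/(I*√32403 + 51739) = 1/(51739 + I*√32403)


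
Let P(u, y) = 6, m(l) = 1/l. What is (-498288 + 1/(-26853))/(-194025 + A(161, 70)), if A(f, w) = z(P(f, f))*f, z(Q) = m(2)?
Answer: 26761055330/10415983317 ≈ 2.5692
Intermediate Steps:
m(l) = 1/l
z(Q) = ½ (z(Q) = 1/2 = ½)
A(f, w) = f/2
(-498288 + 1/(-26853))/(-194025 + A(161, 70)) = (-498288 + 1/(-26853))/(-194025 + (½)*161) = (-498288 - 1/26853)/(-194025 + 161/2) = -13380527665/(26853*(-387889/2)) = -13380527665/26853*(-2/387889) = 26761055330/10415983317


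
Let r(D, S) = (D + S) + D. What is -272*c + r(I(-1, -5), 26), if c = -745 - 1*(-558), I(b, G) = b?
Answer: 50888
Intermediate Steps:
r(D, S) = S + 2*D
c = -187 (c = -745 + 558 = -187)
-272*c + r(I(-1, -5), 26) = -272*(-187) + (26 + 2*(-1)) = 50864 + (26 - 2) = 50864 + 24 = 50888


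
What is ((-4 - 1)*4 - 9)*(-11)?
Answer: 319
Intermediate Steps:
((-4 - 1)*4 - 9)*(-11) = (-5*4 - 9)*(-11) = (-20 - 9)*(-11) = -29*(-11) = 319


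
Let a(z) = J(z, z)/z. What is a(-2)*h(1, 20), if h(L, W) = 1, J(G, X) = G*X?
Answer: -2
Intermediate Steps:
a(z) = z (a(z) = (z*z)/z = z²/z = z)
a(-2)*h(1, 20) = -2*1 = -2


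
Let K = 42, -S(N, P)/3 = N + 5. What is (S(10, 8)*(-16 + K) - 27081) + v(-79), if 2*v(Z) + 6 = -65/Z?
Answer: -4464067/158 ≈ -28254.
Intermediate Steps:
v(Z) = -3 - 65/(2*Z) (v(Z) = -3 + (-65/Z)/2 = -3 - 65/(2*Z))
S(N, P) = -15 - 3*N (S(N, P) = -3*(N + 5) = -3*(5 + N) = -15 - 3*N)
(S(10, 8)*(-16 + K) - 27081) + v(-79) = ((-15 - 3*10)*(-16 + 42) - 27081) + (-3 - 65/2/(-79)) = ((-15 - 30)*26 - 27081) + (-3 - 65/2*(-1/79)) = (-45*26 - 27081) + (-3 + 65/158) = (-1170 - 27081) - 409/158 = -28251 - 409/158 = -4464067/158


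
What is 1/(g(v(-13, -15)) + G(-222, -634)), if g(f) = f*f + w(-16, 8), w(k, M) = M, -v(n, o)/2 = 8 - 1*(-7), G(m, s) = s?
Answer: 1/274 ≈ 0.0036496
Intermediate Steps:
v(n, o) = -30 (v(n, o) = -2*(8 - 1*(-7)) = -2*(8 + 7) = -2*15 = -30)
g(f) = 8 + f² (g(f) = f*f + 8 = f² + 8 = 8 + f²)
1/(g(v(-13, -15)) + G(-222, -634)) = 1/((8 + (-30)²) - 634) = 1/((8 + 900) - 634) = 1/(908 - 634) = 1/274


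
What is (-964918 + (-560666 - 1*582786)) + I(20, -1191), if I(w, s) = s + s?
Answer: -2110752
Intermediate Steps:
I(w, s) = 2*s
(-964918 + (-560666 - 1*582786)) + I(20, -1191) = (-964918 + (-560666 - 1*582786)) + 2*(-1191) = (-964918 + (-560666 - 582786)) - 2382 = (-964918 - 1143452) - 2382 = -2108370 - 2382 = -2110752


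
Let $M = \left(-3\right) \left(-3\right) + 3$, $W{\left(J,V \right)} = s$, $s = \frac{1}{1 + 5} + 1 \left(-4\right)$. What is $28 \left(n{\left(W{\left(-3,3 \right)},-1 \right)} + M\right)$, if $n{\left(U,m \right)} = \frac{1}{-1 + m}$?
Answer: $322$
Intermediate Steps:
$s = - \frac{23}{6}$ ($s = \frac{1}{6} - 4 = - \frac{23}{6} \approx -3.8333$)
$W{\left(J,V \right)} = - \frac{23}{6}$
$M = 12$ ($M = 9 + 3 = 12$)
$28 \left(n{\left(W{\left(-3,3 \right)},-1 \right)} + M\right) = 28 \left(\frac{1}{-1 - 1} + 12\right) = 28 \left(\frac{1}{-2} + 12\right) = 28 \left(- \frac{1}{2} + 12\right) = 28 \cdot \frac{23}{2} = 322$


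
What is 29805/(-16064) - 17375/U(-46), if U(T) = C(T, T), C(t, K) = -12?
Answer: 69688585/48192 ≈ 1446.1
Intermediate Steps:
U(T) = -12
29805/(-16064) - 17375/U(-46) = 29805/(-16064) - 17375/(-12) = 29805*(-1/16064) - 17375*(-1/12) = -29805/16064 + 17375/12 = 69688585/48192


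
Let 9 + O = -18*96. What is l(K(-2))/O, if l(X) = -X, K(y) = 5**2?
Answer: 25/1737 ≈ 0.014393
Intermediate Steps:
K(y) = 25
O = -1737 (O = -9 - 18*96 = -9 - 1728 = -1737)
l(K(-2))/O = -1*25/(-1737) = -25*(-1/1737) = 25/1737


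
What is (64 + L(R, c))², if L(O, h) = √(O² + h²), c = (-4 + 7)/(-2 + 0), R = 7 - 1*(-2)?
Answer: 16717/4 + 192*√37 ≈ 5347.1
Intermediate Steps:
R = 9 (R = 7 + 2 = 9)
c = -3/2 (c = 3/(-2) = 3*(-½) = -3/2 ≈ -1.5000)
(64 + L(R, c))² = (64 + √(9² + (-3/2)²))² = (64 + √(81 + 9/4))² = (64 + √(333/4))² = (64 + 3*√37/2)²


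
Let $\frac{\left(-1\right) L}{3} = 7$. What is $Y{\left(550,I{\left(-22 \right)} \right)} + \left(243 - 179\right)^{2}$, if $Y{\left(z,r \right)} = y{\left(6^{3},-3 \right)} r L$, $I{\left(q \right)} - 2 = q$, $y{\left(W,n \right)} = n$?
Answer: $2836$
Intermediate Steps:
$L = -21$ ($L = \left(-3\right) 7 = -21$)
$I{\left(q \right)} = 2 + q$
$Y{\left(z,r \right)} = 63 r$ ($Y{\left(z,r \right)} = - 3 r \left(-21\right) = 63 r$)
$Y{\left(550,I{\left(-22 \right)} \right)} + \left(243 - 179\right)^{2} = 63 \left(2 - 22\right) + \left(243 - 179\right)^{2} = 63 \left(-20\right) + 64^{2} = -1260 + 4096 = 2836$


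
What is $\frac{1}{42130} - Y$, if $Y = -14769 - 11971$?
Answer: $\frac{1126556201}{42130} \approx 26740.0$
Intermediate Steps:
$Y = -26740$
$\frac{1}{42130} - Y = \frac{1}{42130} - -26740 = \frac{1}{42130} + 26740 = \frac{1126556201}{42130}$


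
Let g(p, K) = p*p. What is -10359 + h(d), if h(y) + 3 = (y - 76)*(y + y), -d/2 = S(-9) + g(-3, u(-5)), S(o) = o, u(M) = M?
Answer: -10362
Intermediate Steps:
g(p, K) = p²
d = 0 (d = -2*(-9 + (-3)²) = -2*(-9 + 9) = -2*0 = 0)
h(y) = -3 + 2*y*(-76 + y) (h(y) = -3 + (y - 76)*(y + y) = -3 + (-76 + y)*(2*y) = -3 + 2*y*(-76 + y))
-10359 + h(d) = -10359 + (-3 - 152*0 + 2*0²) = -10359 + (-3 + 0 + 2*0) = -10359 + (-3 + 0 + 0) = -10359 - 3 = -10362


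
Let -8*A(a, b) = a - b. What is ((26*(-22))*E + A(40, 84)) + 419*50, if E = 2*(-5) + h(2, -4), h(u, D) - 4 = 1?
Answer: 47631/2 ≈ 23816.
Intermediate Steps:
h(u, D) = 5 (h(u, D) = 4 + 1 = 5)
A(a, b) = -a/8 + b/8 (A(a, b) = -(a - b)/8 = -a/8 + b/8)
E = -5 (E = 2*(-5) + 5 = -10 + 5 = -5)
((26*(-22))*E + A(40, 84)) + 419*50 = ((26*(-22))*(-5) + (-⅛*40 + (⅛)*84)) + 419*50 = (-572*(-5) + (-5 + 21/2)) + 20950 = (2860 + 11/2) + 20950 = 5731/2 + 20950 = 47631/2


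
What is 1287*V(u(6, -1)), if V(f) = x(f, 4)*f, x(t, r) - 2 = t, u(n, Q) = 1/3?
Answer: 1001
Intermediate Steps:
u(n, Q) = ⅓
x(t, r) = 2 + t
V(f) = f*(2 + f) (V(f) = (2 + f)*f = f*(2 + f))
1287*V(u(6, -1)) = 1287*((2 + ⅓)/3) = 1287*((⅓)*(7/3)) = 1287*(7/9) = 1001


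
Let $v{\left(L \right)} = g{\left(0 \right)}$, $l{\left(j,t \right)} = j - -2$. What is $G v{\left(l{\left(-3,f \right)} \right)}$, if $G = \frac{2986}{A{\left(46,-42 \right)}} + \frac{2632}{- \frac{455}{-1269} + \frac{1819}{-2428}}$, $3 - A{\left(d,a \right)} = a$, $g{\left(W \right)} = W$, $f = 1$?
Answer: $0$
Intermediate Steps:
$l{\left(j,t \right)} = 2 + j$ ($l{\left(j,t \right)} = j + 2 = 2 + j$)
$A{\left(d,a \right)} = 3 - a$
$v{\left(L \right)} = 0$
$G = - \frac{361335411074}{54160695}$ ($G = \frac{2986}{3 - -42} + \frac{2632}{- \frac{455}{-1269} + \frac{1819}{-2428}} = \frac{2986}{3 + 42} + \frac{2632}{\left(-455\right) \left(- \frac{1}{1269}\right) + 1819 \left(- \frac{1}{2428}\right)} = \frac{2986}{45} + \frac{2632}{\frac{455}{1269} - \frac{1819}{2428}} = 2986 \cdot \frac{1}{45} + \frac{2632}{- \frac{1203571}{3081132}} = \frac{2986}{45} + 2632 \left(- \frac{3081132}{1203571}\right) = \frac{2986}{45} - \frac{8109539424}{1203571} = - \frac{361335411074}{54160695} \approx -6671.5$)
$G v{\left(l{\left(-3,f \right)} \right)} = \left(- \frac{361335411074}{54160695}\right) 0 = 0$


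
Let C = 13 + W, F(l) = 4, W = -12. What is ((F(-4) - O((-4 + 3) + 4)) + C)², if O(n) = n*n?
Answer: 16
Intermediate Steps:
O(n) = n²
C = 1 (C = 13 - 12 = 1)
((F(-4) - O((-4 + 3) + 4)) + C)² = ((4 - ((-4 + 3) + 4)²) + 1)² = ((4 - (-1 + 4)²) + 1)² = ((4 - 1*3²) + 1)² = ((4 - 1*9) + 1)² = ((4 - 9) + 1)² = (-5 + 1)² = (-4)² = 16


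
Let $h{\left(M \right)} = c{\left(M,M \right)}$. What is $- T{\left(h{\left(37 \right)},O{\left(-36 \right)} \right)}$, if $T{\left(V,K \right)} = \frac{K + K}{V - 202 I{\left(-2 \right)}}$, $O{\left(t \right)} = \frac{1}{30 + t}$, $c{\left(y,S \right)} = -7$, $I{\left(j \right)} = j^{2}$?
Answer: $- \frac{1}{2445} \approx -0.000409$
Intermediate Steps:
$h{\left(M \right)} = -7$
$T{\left(V,K \right)} = \frac{2 K}{-808 + V}$ ($T{\left(V,K \right)} = \frac{K + K}{V - 202 \left(-2\right)^{2}} = \frac{2 K}{V - 808} = \frac{2 K}{-808 + V}$)
$- T{\left(h{\left(37 \right)},O{\left(-36 \right)} \right)} = - \frac{2}{\left(30 - 36\right) \left(-808 - 7\right)} = - \frac{2}{\left(-6\right) \left(-815\right)} = - \frac{2 \left(-1\right) \left(-1\right)}{6 \cdot 815} = \left(-1\right) \frac{1}{2445} = - \frac{1}{2445}$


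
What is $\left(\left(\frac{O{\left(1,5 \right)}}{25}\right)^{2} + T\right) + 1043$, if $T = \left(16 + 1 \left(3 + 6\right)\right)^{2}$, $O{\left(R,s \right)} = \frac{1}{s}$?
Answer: $\frac{26062501}{15625} \approx 1668.0$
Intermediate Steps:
$T = 625$ ($T = \left(16 + 1 \cdot 9\right)^{2} = \left(16 + 9\right)^{2} = 25^{2} = 625$)
$\left(\left(\frac{O{\left(1,5 \right)}}{25}\right)^{2} + T\right) + 1043 = \left(\left(\frac{1}{5 \cdot 25}\right)^{2} + 625\right) + 1043 = \left(\left(\frac{1}{5} \cdot \frac{1}{25}\right)^{2} + 625\right) + 1043 = \left(\left(\frac{1}{125}\right)^{2} + 625\right) + 1043 = \left(\frac{1}{15625} + 625\right) + 1043 = \frac{9765626}{15625} + 1043 = \frac{26062501}{15625}$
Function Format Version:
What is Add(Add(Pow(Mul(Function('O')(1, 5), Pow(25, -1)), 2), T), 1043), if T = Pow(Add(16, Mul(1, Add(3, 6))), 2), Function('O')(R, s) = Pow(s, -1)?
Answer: Rational(26062501, 15625) ≈ 1668.0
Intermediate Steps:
T = 625 (T = Pow(Add(16, Mul(1, 9)), 2) = Pow(Add(16, 9), 2) = Pow(25, 2) = 625)
Add(Add(Pow(Mul(Function('O')(1, 5), Pow(25, -1)), 2), T), 1043) = Add(Add(Pow(Mul(Pow(5, -1), Pow(25, -1)), 2), 625), 1043) = Add(Add(Pow(Mul(Rational(1, 5), Rational(1, 25)), 2), 625), 1043) = Add(Add(Pow(Rational(1, 125), 2), 625), 1043) = Add(Add(Rational(1, 15625), 625), 1043) = Add(Rational(9765626, 15625), 1043) = Rational(26062501, 15625)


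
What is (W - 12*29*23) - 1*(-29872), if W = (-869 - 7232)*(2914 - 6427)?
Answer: 28480681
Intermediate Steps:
W = 28458813 (W = -8101*(-3513) = 28458813)
(W - 12*29*23) - 1*(-29872) = (28458813 - 12*29*23) - 1*(-29872) = (28458813 - 348*23) + 29872 = (28458813 - 8004) + 29872 = 28450809 + 29872 = 28480681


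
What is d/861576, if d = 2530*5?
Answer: 6325/430788 ≈ 0.014682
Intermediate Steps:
d = 12650
d/861576 = 12650/861576 = 12650*(1/861576) = 6325/430788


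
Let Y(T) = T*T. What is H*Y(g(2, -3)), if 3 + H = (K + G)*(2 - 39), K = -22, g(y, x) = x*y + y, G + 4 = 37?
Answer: -6560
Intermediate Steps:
G = 33 (G = -4 + 37 = 33)
g(y, x) = y + x*y
Y(T) = T²
H = -410 (H = -3 + (-22 + 33)*(2 - 39) = -3 + 11*(-37) = -3 - 407 = -410)
H*Y(g(2, -3)) = -410*4*(1 - 3)² = -410*(2*(-2))² = -410*(-4)² = -410*16 = -6560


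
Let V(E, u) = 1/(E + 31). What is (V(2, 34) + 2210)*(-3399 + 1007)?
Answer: -174450952/33 ≈ -5.2864e+6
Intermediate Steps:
V(E, u) = 1/(31 + E)
(V(2, 34) + 2210)*(-3399 + 1007) = (1/(31 + 2) + 2210)*(-3399 + 1007) = (1/33 + 2210)*(-2392) = (72931/33)*(-2392) = -174450952/33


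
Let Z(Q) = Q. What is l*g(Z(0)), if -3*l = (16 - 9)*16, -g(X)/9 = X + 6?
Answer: 2016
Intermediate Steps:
g(X) = -54 - 9*X (g(X) = -9*(X + 6) = -9*(6 + X) = -54 - 9*X)
l = -112/3 (l = -(16 - 9)*16/3 = -7*16/3 = -1/3*112 = -112/3 ≈ -37.333)
l*g(Z(0)) = -112*(-54 - 9*0)/3 = -112*(-54 + 0)/3 = -112/3*(-54) = 2016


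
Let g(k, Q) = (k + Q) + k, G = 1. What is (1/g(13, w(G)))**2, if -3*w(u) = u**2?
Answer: 9/5929 ≈ 0.0015180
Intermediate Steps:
w(u) = -u**2/3
g(k, Q) = Q + 2*k (g(k, Q) = (Q + k) + k = Q + 2*k)
(1/g(13, w(G)))**2 = (1/(-1/3*1**2 + 2*13))**2 = (1/(-1/3*1 + 26))**2 = (1/(-1/3 + 26))**2 = (1/(77/3))**2 = (3/77)**2 = 9/5929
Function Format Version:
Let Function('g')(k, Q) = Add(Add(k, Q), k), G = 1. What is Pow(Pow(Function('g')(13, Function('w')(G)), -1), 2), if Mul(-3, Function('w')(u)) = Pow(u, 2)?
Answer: Rational(9, 5929) ≈ 0.0015180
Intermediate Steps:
Function('w')(u) = Mul(Rational(-1, 3), Pow(u, 2))
Function('g')(k, Q) = Add(Q, Mul(2, k)) (Function('g')(k, Q) = Add(Add(Q, k), k) = Add(Q, Mul(2, k)))
Pow(Pow(Function('g')(13, Function('w')(G)), -1), 2) = Pow(Pow(Add(Mul(Rational(-1, 3), Pow(1, 2)), Mul(2, 13)), -1), 2) = Pow(Pow(Add(Mul(Rational(-1, 3), 1), 26), -1), 2) = Pow(Pow(Add(Rational(-1, 3), 26), -1), 2) = Pow(Pow(Rational(77, 3), -1), 2) = Pow(Rational(3, 77), 2) = Rational(9, 5929)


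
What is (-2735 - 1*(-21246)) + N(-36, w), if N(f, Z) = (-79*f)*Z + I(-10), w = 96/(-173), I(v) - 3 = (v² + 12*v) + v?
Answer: 2924708/173 ≈ 16906.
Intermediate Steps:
I(v) = 3 + v² + 13*v (I(v) = 3 + ((v² + 12*v) + v) = 3 + (v² + 13*v) = 3 + v² + 13*v)
w = -96/173 (w = 96*(-1/173) = -96/173 ≈ -0.55491)
N(f, Z) = -27 - 79*Z*f (N(f, Z) = (-79*f)*Z + (3 + (-10)² + 13*(-10)) = -79*Z*f + (3 + 100 - 130) = -79*Z*f - 27 = -27 - 79*Z*f)
(-2735 - 1*(-21246)) + N(-36, w) = (-2735 - 1*(-21246)) + (-27 - 79*(-96/173)*(-36)) = (-2735 + 21246) + (-27 - 273024/173) = 18511 - 277695/173 = 2924708/173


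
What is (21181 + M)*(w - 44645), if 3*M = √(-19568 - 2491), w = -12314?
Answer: -1206448579 - 56959*I*√2451 ≈ -1.2064e+9 - 2.8199e+6*I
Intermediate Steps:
M = I*√2451 (M = √(-19568 - 2491)/3 = √(-22059)/3 = (3*I*√2451)/3 = I*√2451 ≈ 49.508*I)
(21181 + M)*(w - 44645) = (21181 + I*√2451)*(-12314 - 44645) = (21181 + I*√2451)*(-56959) = -1206448579 - 56959*I*√2451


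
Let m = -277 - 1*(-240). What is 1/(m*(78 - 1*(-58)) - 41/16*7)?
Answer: -16/80799 ≈ -0.00019802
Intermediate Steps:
m = -37 (m = -277 + 240 = -37)
1/(m*(78 - 1*(-58)) - 41/16*7) = 1/(-37*(78 - 1*(-58)) - 41/16*7) = 1/(-37*(78 + 58) - 41*1/16*7) = 1/(-37*136 - 41/16*7) = 1/(-5032 - 287/16) = 1/(-80799/16) = -16/80799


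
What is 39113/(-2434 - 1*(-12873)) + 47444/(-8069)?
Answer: -179665119/84232291 ≈ -2.1330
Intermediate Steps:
39113/(-2434 - 1*(-12873)) + 47444/(-8069) = 39113/(-2434 + 12873) + 47444*(-1/8069) = 39113/10439 - 47444/8069 = -179665119/84232291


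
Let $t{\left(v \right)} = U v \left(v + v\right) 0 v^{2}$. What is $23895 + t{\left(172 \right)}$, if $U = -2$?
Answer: $23895$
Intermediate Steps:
$t{\left(v \right)} = 0$ ($t{\left(v \right)} = - 2 v \left(v + v\right) 0 v^{2} = - 2 v 2 v 0 v^{2} = - 2 v 0 v^{2} = 0 v^{2} = 0$)
$23895 + t{\left(172 \right)} = 23895 + 0 = 23895$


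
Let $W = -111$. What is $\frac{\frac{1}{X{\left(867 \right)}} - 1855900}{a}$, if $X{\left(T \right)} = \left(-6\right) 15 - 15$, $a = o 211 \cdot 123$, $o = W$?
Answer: $\frac{194869501}{302482215} \approx 0.64423$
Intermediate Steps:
$o = -111$
$a = -2880783$ ($a = \left(-111\right) 211 \cdot 123 = \left(-23421\right) 123 = -2880783$)
$X{\left(T \right)} = -105$ ($X{\left(T \right)} = -90 - 15 = -105$)
$\frac{\frac{1}{X{\left(867 \right)}} - 1855900}{a} = \frac{\frac{1}{-105} - 1855900}{-2880783} = \left(- \frac{1}{105} - 1855900\right) \left(- \frac{1}{2880783}\right) = \left(- \frac{194869501}{105}\right) \left(- \frac{1}{2880783}\right) = \frac{194869501}{302482215}$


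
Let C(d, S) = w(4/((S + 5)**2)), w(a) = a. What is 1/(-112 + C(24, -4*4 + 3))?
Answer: -16/1791 ≈ -0.0089336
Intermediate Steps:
C(d, S) = 4/(5 + S)**2 (C(d, S) = 4/((S + 5)**2) = 4/((5 + S)**2) = 4/(5 + S)**2)
1/(-112 + C(24, -4*4 + 3)) = 1/(-112 + 4/(5 + (-4*4 + 3))**2) = 1/(-112 + 4/(5 + (-16 + 3))**2) = 1/(-112 + 4/(5 - 13)**2) = 1/(-112 + 4/(-8)**2) = 1/(-112 + 4*(1/64)) = 1/(-112 + 1/16) = 1/(-1791/16) = -16/1791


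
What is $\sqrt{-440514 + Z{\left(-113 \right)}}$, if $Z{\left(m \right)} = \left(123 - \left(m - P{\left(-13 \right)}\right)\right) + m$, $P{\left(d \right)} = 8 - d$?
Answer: $3 i \sqrt{48930} \approx 663.6 i$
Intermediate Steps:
$Z{\left(m \right)} = 144$ ($Z{\left(m \right)} = \left(123 - \left(-21 + m\right)\right) + m = \left(144 - m\right) + m = 144$)
$\sqrt{-440514 + Z{\left(-113 \right)}} = \sqrt{-440514 + 144} = \sqrt{-440370} = 3 i \sqrt{48930}$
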